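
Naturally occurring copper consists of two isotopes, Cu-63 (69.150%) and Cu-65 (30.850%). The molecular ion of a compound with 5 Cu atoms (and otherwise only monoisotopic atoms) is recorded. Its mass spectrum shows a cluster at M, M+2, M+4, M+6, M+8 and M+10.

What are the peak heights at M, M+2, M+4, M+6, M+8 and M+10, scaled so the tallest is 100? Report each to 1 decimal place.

Expanding (0.69150 + 0.30850)^5:
P(M) = 0.69150^5 = 0.158111
P(M+2) = 5 × 0.69150^4 × 0.30850^1 = 0.352691
P(M+4) = 10 × 0.69150^3 × 0.30850^2 = 0.314693
P(M+6) = 10 × 0.69150^2 × 0.30850^3 = 0.140394
P(M+8) = 5 × 0.69150^1 × 0.30850^4 = 0.031317
P(M+10) = 0.30850^5 = 0.002794
The M+2 peak is largest (0.352691); scaling to 100 gives 44.8 : 100.0 : 89.2 : 39.8 : 8.9 : 0.8.

44.8 : 100.0 : 89.2 : 39.8 : 8.9 : 0.8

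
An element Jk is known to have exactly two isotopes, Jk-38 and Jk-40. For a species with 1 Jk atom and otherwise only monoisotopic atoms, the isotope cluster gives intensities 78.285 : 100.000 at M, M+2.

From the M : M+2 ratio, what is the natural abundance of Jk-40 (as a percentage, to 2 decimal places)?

Write p for the Jk-38 fraction. I(M+2)/I(M) = [C(1,1)·p^0·(1−p)] / p^1 = 1·(1−p)/p = 100.000/78.285 = 1.2774
(1−p)/p = 1.2774/1 = 1.2774  ⇒  p = 1/(1 + 1.2774) = 0.4391
Jk-38: 43.91%, Jk-40: 56.09%.

56.09%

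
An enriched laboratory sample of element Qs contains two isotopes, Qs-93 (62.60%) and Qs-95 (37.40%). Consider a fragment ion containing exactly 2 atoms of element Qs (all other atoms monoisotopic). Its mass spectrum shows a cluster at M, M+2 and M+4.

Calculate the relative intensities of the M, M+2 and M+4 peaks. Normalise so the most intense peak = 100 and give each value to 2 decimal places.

83.69 : 100.00 : 29.87

Expanding (0.6260 + 0.3740)^2:
P(M) = 0.6260^2 = 0.391876
P(M+2) = 2 × 0.6260^1 × 0.3740^1 = 0.468248
P(M+4) = 0.3740^2 = 0.139876
The M+2 peak is largest (0.468248); scaling to 100 gives 83.69 : 100.00 : 29.87.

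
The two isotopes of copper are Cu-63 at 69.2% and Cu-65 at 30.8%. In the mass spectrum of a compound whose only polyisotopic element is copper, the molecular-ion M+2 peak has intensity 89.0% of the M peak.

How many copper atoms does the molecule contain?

2

For n independent Cu atoms, I(M+2)/I(M) = n · (abundance Cu-65) / (abundance Cu-63) = n · 0.308/0.692.
n = 0.890 × 0.692/0.308 = 2.00 ≈ 2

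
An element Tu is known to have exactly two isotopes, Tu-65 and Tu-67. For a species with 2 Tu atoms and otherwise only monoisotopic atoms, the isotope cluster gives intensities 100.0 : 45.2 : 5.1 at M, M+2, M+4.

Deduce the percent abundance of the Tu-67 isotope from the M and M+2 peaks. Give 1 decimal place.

Let p = fractional abundance of Tu-65. I(M+2)/I(M) = [C(2,1)·p^1·(1−p)] / p^2 = 2·(1−p)/p = 45.2/100.0 = 0.4520
(1−p)/p = 0.4520/2 = 0.2260  ⇒  p = 1/(1 + 0.2260) = 0.8157
Tu-65: 81.6%, Tu-67: 18.4%.

18.4%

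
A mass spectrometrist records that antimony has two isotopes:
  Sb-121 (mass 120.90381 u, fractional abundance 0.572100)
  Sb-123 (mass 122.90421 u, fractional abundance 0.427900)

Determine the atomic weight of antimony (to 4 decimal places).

121.7598 u

The abundance-weighted mean is 0.572100 × 120.90381 + 0.427900 × 122.90421
= 69.169070 + 52.590711 = 121.759781 u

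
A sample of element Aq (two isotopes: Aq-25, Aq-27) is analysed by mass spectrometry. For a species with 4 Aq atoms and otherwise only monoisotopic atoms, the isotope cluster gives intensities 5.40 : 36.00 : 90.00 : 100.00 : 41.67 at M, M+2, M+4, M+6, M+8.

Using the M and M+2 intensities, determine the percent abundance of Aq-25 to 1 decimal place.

37.5%

Let p = fractional abundance of Aq-25. I(M+2)/I(M) = [C(4,1)·p^3·(1−p)] / p^4 = 4·(1−p)/p = 36.00/5.40 = 6.6667
(1−p)/p = 6.6667/4 = 1.6667  ⇒  p = 1/(1 + 1.6667) = 0.3750
Aq-25: 37.5%, Aq-27: 62.5%.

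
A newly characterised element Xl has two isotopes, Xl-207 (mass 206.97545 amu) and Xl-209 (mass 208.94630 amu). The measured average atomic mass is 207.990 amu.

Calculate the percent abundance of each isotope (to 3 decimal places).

Xl-207: 48.522%, Xl-209: 51.478%

Writing the weighted mean with unknown fraction x of Xl-207:
206.97545·x + 208.94630·(1 − x) = 207.990
(206.97545 − 208.94630)·x = 207.990 − 208.94630
x = -0.95630 / -1.97085 = 0.48522 → 48.522% Xl-207, 51.478% Xl-209.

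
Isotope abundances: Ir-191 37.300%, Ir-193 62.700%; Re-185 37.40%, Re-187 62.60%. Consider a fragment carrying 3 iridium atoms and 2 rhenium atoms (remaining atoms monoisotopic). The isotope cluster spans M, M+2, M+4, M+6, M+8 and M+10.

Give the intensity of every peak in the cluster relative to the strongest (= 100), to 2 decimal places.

2.12 : 17.76 : 59.59 : 100.00 : 83.90 : 28.16

Iridium pattern (n=3): 0.05189512 : 0.26170165 : 0.43991135 : 0.24649188
Rhenium pattern (n=2): 0.139876 : 0.468248 : 0.391876
Convolve the two distributions (both contribute in 2-u steps):
  M: 0.05189512×0.139876 = 0.007259
  M+2: 0.05189512×0.468248 + 0.26170165×0.139876 = 0.060906
  M+4: 0.05189512×0.391876 + 0.26170165×0.468248 + 0.43991135×0.139876 = 0.204411
  M+6: 0.26170165×0.391876 + 0.43991135×0.468248 + 0.24649188×0.139876 = 0.343021
  M+8: 0.43991135×0.391876 + 0.24649188×0.468248 = 0.287810
  M+10: 0.24649188×0.391876 = 0.096594
Scale to base peak (0.343021) = 100: 2.12 : 17.76 : 59.59 : 100.00 : 83.90 : 28.16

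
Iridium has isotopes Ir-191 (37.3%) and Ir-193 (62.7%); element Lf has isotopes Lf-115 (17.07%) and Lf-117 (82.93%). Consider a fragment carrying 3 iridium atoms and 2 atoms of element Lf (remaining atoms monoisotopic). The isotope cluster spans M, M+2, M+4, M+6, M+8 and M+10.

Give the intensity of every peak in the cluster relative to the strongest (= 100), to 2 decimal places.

0.41 : 5.99 : 32.93 : 83.72 : 100.00 : 45.53

Iridium pattern (n=3): 0.05189512 : 0.26170165 : 0.43991135 : 0.24649188
Element Lf pattern (n=2): 0.02913849 : 0.28312302 : 0.68773849
Convolve the two distributions (both contribute in 2-u steps):
  M: 0.05189512×0.02913849 = 0.001512
  M+2: 0.05189512×0.28312302 + 0.26170165×0.02913849 = 0.022318
  M+4: 0.05189512×0.68773849 + 0.26170165×0.28312302 + 0.43991135×0.02913849 = 0.122602
  M+6: 0.26170165×0.68773849 + 0.43991135×0.28312302 + 0.24649188×0.02913849 = 0.311714
  M+8: 0.43991135×0.68773849 + 0.24649188×0.28312302 = 0.372331
  M+10: 0.24649188×0.68773849 = 0.169522
Scale to base peak (0.372331) = 100: 0.41 : 5.99 : 32.93 : 83.72 : 100.00 : 45.53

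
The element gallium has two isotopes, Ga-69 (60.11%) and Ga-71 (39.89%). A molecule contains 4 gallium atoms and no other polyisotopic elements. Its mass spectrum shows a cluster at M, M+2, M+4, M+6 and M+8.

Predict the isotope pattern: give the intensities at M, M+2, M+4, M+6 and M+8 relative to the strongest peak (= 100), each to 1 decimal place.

The 4 Ga atoms are independent, so intensities follow the terms of (0.6011 + 0.3989)^4.
P(M) = 0.6011^4 = 0.130553
P(M+2) = 4 × 0.6011^3 × 0.3989^1 = 0.346549
P(M+4) = 6 × 0.6011^2 × 0.3989^2 = 0.344963
P(M+6) = 4 × 0.6011^1 × 0.3989^3 = 0.152616
P(M+8) = 0.3989^4 = 0.025320
The M+2 peak is largest (0.346549); scaling to 100 gives 37.7 : 100.0 : 99.5 : 44.0 : 7.3.

37.7 : 100.0 : 99.5 : 44.0 : 7.3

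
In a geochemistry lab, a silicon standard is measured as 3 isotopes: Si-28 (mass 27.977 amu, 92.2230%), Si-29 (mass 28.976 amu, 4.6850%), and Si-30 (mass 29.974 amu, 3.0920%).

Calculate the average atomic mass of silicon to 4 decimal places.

28.0856 amu

Weight each isotope mass by its fractional abundance: 0.922230 × 27.977 + 0.046850 × 28.976 + 0.030920 × 29.974
= 25.80123 + 1.35753 + 0.92680 = 28.08556 amu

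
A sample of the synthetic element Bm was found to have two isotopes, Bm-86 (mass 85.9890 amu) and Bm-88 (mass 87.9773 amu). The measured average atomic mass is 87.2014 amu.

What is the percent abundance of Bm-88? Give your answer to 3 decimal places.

60.977%

With x = fraction of Bm-86 (so Bm-88 is 1 − x):
85.9890·x + 87.9773·(1 − x) = 87.2014
(85.9890 − 87.9773)·x = 87.2014 − 87.9773
x = -0.7759 / -1.9883 = 0.39023 → 39.023% Bm-86, 60.977% Bm-88.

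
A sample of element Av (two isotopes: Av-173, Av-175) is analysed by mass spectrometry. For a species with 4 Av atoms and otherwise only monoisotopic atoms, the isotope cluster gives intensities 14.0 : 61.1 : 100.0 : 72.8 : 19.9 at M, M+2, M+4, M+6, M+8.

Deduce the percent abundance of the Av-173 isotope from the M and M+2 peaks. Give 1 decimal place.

47.8%

If p is the fraction of Av that is Av-173, then I(M+2)/I(M) = [C(4,1)·p^3·(1−p)] / p^4 = 4·(1−p)/p = 61.1/14.0 = 4.3643
(1−p)/p = 4.3643/4 = 1.0911  ⇒  p = 1/(1 + 1.0911) = 0.4782
Av-173: 47.8%, Av-175: 52.2%.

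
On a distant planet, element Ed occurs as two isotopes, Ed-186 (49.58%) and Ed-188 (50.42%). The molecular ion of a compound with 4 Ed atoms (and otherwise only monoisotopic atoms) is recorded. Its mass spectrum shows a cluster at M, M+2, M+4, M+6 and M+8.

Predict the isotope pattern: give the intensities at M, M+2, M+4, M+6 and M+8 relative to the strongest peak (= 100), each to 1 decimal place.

Each Ed atom is independently Ed-186 (p = 0.4958) or Ed-188 (q = 0.5042); the cluster is the binomial expansion (p + q)^4.
P(M) = 0.4958^4 = 0.060426
P(M+2) = 4 × 0.4958^3 × 0.5042^1 = 0.245800
P(M+4) = 6 × 0.4958^2 × 0.5042^2 = 0.374947
P(M+6) = 4 × 0.4958^1 × 0.5042^3 = 0.254200
P(M+8) = 0.5042^4 = 0.064627
The M+4 peak is largest (0.374947); scaling to 100 gives 16.1 : 65.6 : 100.0 : 67.8 : 17.2.

16.1 : 65.6 : 100.0 : 67.8 : 17.2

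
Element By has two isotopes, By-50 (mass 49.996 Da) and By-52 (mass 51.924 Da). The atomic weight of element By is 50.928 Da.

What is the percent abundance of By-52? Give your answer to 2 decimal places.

48.34%

With x = fraction of By-50 (so By-52 is 1 − x):
49.996·x + 51.924·(1 − x) = 50.928
(49.996 − 51.924)·x = 50.928 − 51.924
x = -0.996 / -1.928 = 0.51660 → 51.66% By-50, 48.34% By-52.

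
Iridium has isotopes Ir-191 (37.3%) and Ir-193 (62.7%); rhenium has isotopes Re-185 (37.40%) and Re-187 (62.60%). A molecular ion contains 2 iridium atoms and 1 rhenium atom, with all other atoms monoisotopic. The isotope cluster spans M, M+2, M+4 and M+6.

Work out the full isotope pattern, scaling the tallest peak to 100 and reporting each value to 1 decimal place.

11.8 : 59.6 : 100.0 : 56.0

Iridium pattern (n=2): 0.139129 : 0.467742 : 0.393129
Rhenium pattern (n=1): 0.3740 : 0.6260
Convolve the two distributions (both contribute in 2-u steps):
  M: 0.139129×0.3740 = 0.052034
  M+2: 0.139129×0.6260 + 0.467742×0.3740 = 0.262030
  M+4: 0.467742×0.6260 + 0.393129×0.3740 = 0.439837
  M+6: 0.393129×0.6260 = 0.246099
Scale to base peak (0.439837) = 100: 11.8 : 59.6 : 100.0 : 56.0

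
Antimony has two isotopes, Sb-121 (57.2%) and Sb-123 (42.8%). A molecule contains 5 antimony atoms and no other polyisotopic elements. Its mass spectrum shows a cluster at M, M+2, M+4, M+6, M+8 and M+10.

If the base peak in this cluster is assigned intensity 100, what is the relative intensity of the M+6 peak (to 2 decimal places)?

Term probabilities: M 0.0612, M+2 0.2291, M+4 0.3428, M+6 0.2565, M+8 0.0960, M+10 0.0144. Base peak = M+4.
P(M+4) = C(5,2) × 0.572^3 × 0.428^2 = 10 × 0.18714925 × 0.183184 = 0.342827 (base)
P(M+6) = C(5,3) × 0.572^2 × 0.428^3 = 10 × 0.327184 × 0.07840275 = 0.256521
Relative intensity = 0.256521 / 0.342827 × 100 = 74.83

74.83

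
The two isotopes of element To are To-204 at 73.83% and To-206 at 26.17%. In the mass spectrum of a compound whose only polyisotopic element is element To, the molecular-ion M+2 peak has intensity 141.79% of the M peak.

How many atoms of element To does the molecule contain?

The M+2/M ratio from n To atoms is n · q/p = n · 0.2617/0.7383.
n = 1.4179 × 0.7383/0.2617 = 4.00 ≈ 4

4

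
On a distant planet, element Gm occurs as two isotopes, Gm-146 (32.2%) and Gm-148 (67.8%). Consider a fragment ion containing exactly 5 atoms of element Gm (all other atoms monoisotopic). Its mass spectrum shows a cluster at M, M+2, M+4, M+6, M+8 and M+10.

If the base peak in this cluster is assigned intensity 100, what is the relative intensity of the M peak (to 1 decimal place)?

Term probabilities: M 0.0035, M+2 0.0364, M+4 0.1535, M+6 0.3231, M+8 0.3402, M+10 0.1433. Base peak = M+8.
P(M+8) = C(5,4) × 0.322^1 × 0.678^4 = 5 × 0.3220 × 0.21130938 = 0.340208 (base)
P(M) = C(5,0) × 0.322^5 × 0.678^0 = 1 × 0.00346162 × 1.0000 = 0.003462
Relative intensity = 0.003462 / 0.340208 × 100 = 1.0

1.0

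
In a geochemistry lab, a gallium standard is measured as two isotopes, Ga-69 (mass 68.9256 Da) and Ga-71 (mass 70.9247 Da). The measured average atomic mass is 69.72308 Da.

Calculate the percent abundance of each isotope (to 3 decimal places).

With x = fraction of Ga-69 (so Ga-71 is 1 − x):
68.9256·x + 70.9247·(1 − x) = 69.72308
(68.9256 − 70.9247)·x = 69.72308 − 70.9247
x = -1.20162 / -1.9991 = 0.60108 → 60.108% Ga-69, 39.892% Ga-71.

Ga-69: 60.108%, Ga-71: 39.892%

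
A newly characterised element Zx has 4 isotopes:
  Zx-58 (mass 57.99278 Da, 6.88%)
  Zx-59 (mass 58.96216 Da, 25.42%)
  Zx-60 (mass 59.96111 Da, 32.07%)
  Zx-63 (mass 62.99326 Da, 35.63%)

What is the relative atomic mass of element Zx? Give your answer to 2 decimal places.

Ar = Σ fᵢ·mᵢ = 0.0688 × 57.99278 + 0.2542 × 58.96216 + 0.3207 × 59.96111 + 0.3563 × 62.99326
= 3.989903 + 14.988181 + 19.229528 + 22.444499 = 60.652111 Da

60.65 Da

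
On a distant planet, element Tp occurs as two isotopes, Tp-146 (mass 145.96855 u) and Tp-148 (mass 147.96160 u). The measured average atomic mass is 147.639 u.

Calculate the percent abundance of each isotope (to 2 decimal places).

Tp-146: 16.19%, Tp-148: 83.81%

Let x be the fractional abundance of Tp-146; then Tp-148 has abundance 1 − x.
145.96855·x + 147.96160·(1 − x) = 147.639
(145.96855 − 147.96160)·x = 147.639 − 147.96160
x = -0.32260 / -1.99305 = 0.16186 → 16.19% Tp-146, 83.81% Tp-148.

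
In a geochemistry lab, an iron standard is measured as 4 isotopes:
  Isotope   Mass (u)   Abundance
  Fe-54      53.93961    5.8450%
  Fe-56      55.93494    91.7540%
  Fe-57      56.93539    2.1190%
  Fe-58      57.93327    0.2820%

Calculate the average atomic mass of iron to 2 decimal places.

55.85 u

Ar = Σ fᵢ·mᵢ = 0.058450 × 53.93961 + 0.917540 × 55.93494 + 0.021190 × 56.93539 + 0.002820 × 57.93327
= 3.152770 + 51.322545 + 1.206461 + 0.163372 = 55.845148 u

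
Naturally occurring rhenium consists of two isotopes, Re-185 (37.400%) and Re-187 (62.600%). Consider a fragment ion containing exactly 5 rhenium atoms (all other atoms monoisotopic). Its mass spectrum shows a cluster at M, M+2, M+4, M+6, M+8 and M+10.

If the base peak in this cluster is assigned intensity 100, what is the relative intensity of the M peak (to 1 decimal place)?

Term probabilities: M 0.0073, M+2 0.0612, M+4 0.2050, M+6 0.3431, M+8 0.2872, M+10 0.0961. Base peak = M+6.
P(M+6) = C(5,3) × 0.37400^2 × 0.62600^3 = 10 × 0.139876 × 0.24531438 = 0.343136 (base)
P(M) = C(5,0) × 0.37400^5 × 0.62600^0 = 1 × 0.00731742 × 1.0000 = 0.007317
Relative intensity = 0.007317 / 0.343136 × 100 = 2.1

2.1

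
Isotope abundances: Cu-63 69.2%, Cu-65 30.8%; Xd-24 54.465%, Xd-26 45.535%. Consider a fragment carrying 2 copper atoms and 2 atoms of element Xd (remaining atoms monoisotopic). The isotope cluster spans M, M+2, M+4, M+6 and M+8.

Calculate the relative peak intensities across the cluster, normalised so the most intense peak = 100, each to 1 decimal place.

Copper pattern (n=2): 0.478864 : 0.426272 : 0.094864
Element Xd pattern (n=2): 0.29664362 : 0.49601275 : 0.20734362
Convolve the two distributions (both contribute in 2-u steps):
  M: 0.478864×0.29664362 = 0.142052
  M+2: 0.478864×0.49601275 + 0.426272×0.29664362 = 0.363974
  M+4: 0.478864×0.20734362 + 0.426272×0.49601275 + 0.094864×0.29664362 = 0.338867
  M+6: 0.426272×0.20734362 + 0.094864×0.49601275 = 0.135439
  M+8: 0.094864×0.20734362 = 0.019669
Scale to base peak (0.363974) = 100: 39.0 : 100.0 : 93.1 : 37.2 : 5.4

39.0 : 100.0 : 93.1 : 37.2 : 5.4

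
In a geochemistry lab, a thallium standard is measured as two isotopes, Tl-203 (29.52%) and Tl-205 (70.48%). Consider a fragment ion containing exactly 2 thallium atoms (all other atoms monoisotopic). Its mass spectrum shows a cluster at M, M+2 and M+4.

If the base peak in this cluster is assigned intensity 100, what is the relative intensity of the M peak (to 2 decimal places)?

(0.2952 + 0.7048)^2 gives M 0.0871, M+2 0.4161, M+4 0.4967; the largest is M+4.
P(M+4) = C(2,2) × 0.2952^0 × 0.7048^2 = 1 × 1.0000 × 0.49674304 = 0.496743 (base)
P(M) = C(2,0) × 0.2952^2 × 0.7048^0 = 1 × 0.08714304 × 1.0000 = 0.087143
Relative intensity = 0.087143 / 0.496743 × 100 = 17.54

17.54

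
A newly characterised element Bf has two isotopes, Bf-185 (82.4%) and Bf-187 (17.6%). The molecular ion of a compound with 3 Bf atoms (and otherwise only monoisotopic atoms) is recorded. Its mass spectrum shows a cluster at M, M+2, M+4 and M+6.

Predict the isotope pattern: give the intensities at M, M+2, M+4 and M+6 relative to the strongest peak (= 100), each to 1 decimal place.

Expanding (0.824 + 0.176)^3:
P(M) = 0.824^3 = 0.559476
P(M+2) = 3 × 0.824^2 × 0.176^1 = 0.358499
P(M+4) = 3 × 0.824^1 × 0.176^2 = 0.076573
P(M+6) = 0.176^3 = 0.005452
The M peak is largest (0.559476); scaling to 100 gives 100.0 : 64.1 : 13.7 : 1.0.

100.0 : 64.1 : 13.7 : 1.0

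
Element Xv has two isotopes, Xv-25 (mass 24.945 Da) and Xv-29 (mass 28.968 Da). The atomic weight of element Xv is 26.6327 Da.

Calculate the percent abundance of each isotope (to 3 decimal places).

Xv-25: 58.049%, Xv-29: 41.951%

Let x be the fractional abundance of Xv-25; then Xv-29 has abundance 1 − x.
24.945·x + 28.968·(1 − x) = 26.6327
(24.945 − 28.968)·x = 26.6327 − 28.968
x = -2.3353 / -4.023 = 0.58049 → 58.049% Xv-25, 41.951% Xv-29.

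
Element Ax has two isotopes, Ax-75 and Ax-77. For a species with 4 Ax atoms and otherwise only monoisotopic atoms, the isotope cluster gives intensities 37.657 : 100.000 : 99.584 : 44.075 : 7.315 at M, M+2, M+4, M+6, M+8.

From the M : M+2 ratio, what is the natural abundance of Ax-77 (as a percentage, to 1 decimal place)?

If p is the fraction of Ax that is Ax-75, then I(M+2)/I(M) = [C(4,1)·p^3·(1−p)] / p^4 = 4·(1−p)/p = 100.000/37.657 = 2.6555
(1−p)/p = 2.6555/4 = 0.6639  ⇒  p = 1/(1 + 0.6639) = 0.6010
Ax-75: 60.1%, Ax-77: 39.9%.

39.9%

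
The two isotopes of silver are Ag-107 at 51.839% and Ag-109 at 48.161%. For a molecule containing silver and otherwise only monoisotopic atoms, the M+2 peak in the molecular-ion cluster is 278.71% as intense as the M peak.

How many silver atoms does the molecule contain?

3

The M+2/M ratio from n Ag atoms is n · q/p = n · 0.48161/0.51839.
n = 2.7871 × 0.51839/0.48161 = 3.00 ≈ 3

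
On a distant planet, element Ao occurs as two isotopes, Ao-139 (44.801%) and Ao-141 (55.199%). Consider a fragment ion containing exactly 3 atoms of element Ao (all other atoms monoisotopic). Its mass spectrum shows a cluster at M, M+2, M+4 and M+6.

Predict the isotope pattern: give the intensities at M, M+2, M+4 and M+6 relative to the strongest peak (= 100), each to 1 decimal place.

Expanding (0.44801 + 0.55199)^3:
P(M) = 0.44801^3 = 0.089921
P(M+2) = 3 × 0.44801^2 × 0.55199^1 = 0.332375
P(M+4) = 3 × 0.44801^1 × 0.55199^2 = 0.409516
P(M+6) = 0.55199^3 = 0.168187
The M+4 peak is largest (0.409516); scaling to 100 gives 22.0 : 81.2 : 100.0 : 41.1.

22.0 : 81.2 : 100.0 : 41.1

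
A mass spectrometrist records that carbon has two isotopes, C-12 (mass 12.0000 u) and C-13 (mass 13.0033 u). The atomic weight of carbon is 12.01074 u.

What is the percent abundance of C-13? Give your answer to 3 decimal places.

1.070%

Writing the weighted mean with unknown fraction x of C-12:
12.0000·x + 13.0033·(1 − x) = 12.01074
(12.0000 − 13.0033)·x = 12.01074 − 13.0033
x = -0.99256 / -1.0033 = 0.98930 → 98.930% C-12, 1.070% C-13.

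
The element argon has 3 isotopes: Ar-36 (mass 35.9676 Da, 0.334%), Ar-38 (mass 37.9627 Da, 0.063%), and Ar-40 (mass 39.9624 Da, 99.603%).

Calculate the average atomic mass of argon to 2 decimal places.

39.95 Da

Ar = Σ fᵢ·mᵢ = 0.00334 × 35.9676 + 0.00063 × 37.9627 + 0.99603 × 39.9624
= 0.12013 + 0.02392 + 39.80375 = 39.94780 Da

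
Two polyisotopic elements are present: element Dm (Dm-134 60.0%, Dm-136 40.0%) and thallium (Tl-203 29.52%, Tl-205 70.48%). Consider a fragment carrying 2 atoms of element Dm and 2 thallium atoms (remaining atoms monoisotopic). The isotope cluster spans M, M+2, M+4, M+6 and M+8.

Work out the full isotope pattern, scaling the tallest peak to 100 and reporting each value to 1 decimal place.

Element Dm pattern (n=2): 0.3600 : 0.4800 : 0.1600
Thallium pattern (n=2): 0.08714304 : 0.41611392 : 0.49674304
Convolve the two distributions (both contribute in 2-u steps):
  M: 0.3600×0.08714304 = 0.031371
  M+2: 0.3600×0.41611392 + 0.4800×0.08714304 = 0.191630
  M+4: 0.3600×0.49674304 + 0.4800×0.41611392 + 0.1600×0.08714304 = 0.392505
  M+6: 0.4800×0.49674304 + 0.1600×0.41611392 = 0.305015
  M+8: 0.1600×0.49674304 = 0.079479
Scale to base peak (0.392505) = 100: 8.0 : 48.8 : 100.0 : 77.7 : 20.2

8.0 : 48.8 : 100.0 : 77.7 : 20.2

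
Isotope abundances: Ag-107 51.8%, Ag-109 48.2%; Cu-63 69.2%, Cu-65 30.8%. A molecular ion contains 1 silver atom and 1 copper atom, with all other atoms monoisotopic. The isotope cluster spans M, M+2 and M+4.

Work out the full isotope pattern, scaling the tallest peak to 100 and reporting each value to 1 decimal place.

72.7 : 100.0 : 30.1

Silver pattern (n=1): 0.5180 : 0.4820
Copper pattern (n=1): 0.6920 : 0.3080
Convolve the two distributions (both contribute in 2-u steps):
  M: 0.5180×0.6920 = 0.358456
  M+2: 0.5180×0.3080 + 0.4820×0.6920 = 0.493088
  M+4: 0.4820×0.3080 = 0.148456
Scale to base peak (0.493088) = 100: 72.7 : 100.0 : 30.1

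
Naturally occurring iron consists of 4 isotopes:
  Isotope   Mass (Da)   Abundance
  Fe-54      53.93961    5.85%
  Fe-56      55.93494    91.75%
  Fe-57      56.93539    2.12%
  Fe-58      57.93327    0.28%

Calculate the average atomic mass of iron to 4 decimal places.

55.8450 Da

Ar = Σ fᵢ·mᵢ = 0.0585 × 53.93961 + 0.9175 × 55.93494 + 0.0212 × 56.93539 + 0.0028 × 57.93327
= 3.155467 + 51.320307 + 1.207030 + 0.162213 = 55.845017 Da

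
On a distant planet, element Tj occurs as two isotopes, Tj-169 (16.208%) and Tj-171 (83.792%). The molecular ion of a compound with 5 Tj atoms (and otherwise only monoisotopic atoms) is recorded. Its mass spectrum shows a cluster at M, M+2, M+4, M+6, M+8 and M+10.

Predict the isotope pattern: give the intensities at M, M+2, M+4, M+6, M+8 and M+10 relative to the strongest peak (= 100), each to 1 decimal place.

0.0 : 0.7 : 7.2 : 37.4 : 96.7 : 100.0

Each Tj atom is independently Tj-169 (p = 0.16208) or Tj-171 (q = 0.83792); the cluster is the binomial expansion (p + q)^5.
P(M) = 0.16208^5 = 0.000112
P(M+2) = 5 × 0.16208^4 × 0.83792^1 = 0.002891
P(M+4) = 10 × 0.16208^3 × 0.83792^2 = 0.029895
P(M+6) = 10 × 0.16208^2 × 0.83792^3 = 0.154549
P(M+8) = 5 × 0.16208^1 × 0.83792^4 = 0.399493
P(M+10) = 0.83792^5 = 0.413060
The M+10 peak is largest (0.413060); scaling to 100 gives 0.0 : 0.7 : 7.2 : 37.4 : 96.7 : 100.0.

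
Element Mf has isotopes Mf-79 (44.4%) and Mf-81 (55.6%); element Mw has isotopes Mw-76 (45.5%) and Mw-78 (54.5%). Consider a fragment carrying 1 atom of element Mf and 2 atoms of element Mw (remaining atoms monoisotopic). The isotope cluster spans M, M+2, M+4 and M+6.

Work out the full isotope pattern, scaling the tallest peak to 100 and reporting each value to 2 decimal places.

22.55 : 82.26 : 100.00 : 40.51

Element Mf pattern (n=1): 0.4440 : 0.5560
Element Mw pattern (n=2): 0.207025 : 0.49595 : 0.297025
Convolve the two distributions (both contribute in 2-u steps):
  M: 0.4440×0.207025 = 0.091919
  M+2: 0.4440×0.49595 + 0.5560×0.207025 = 0.335308
  M+4: 0.4440×0.297025 + 0.5560×0.49595 = 0.407627
  M+6: 0.5560×0.297025 = 0.165146
Scale to base peak (0.407627) = 100: 22.55 : 82.26 : 100.00 : 40.51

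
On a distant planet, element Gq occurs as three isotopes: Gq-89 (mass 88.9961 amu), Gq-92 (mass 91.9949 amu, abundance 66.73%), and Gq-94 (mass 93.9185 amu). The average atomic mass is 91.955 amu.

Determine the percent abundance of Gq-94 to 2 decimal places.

Let x and y be the fractions of Gq-89 and Gq-94. Then x + y = 1 − 0.6673 = 0.3327 and 88.9961x + 93.9185y = 91.955 − 0.6673×91.9949 = 30.56680323.
Substituting: 88.9961x + 93.9185(0.3327 − x) = 30.56680323
(88.9961 − 93.9185)x = -0.67988172  ⇒  x = 0.13812, y = 0.19458
Gq-89: 13.81%, Gq-94: 19.46%.

19.46%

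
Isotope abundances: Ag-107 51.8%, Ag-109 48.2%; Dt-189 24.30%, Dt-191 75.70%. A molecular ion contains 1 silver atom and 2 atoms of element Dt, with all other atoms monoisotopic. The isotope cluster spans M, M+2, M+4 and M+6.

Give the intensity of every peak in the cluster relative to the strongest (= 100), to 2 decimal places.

Silver pattern (n=1): 0.5180 : 0.4820
Element Dt pattern (n=2): 0.059049 : 0.367902 : 0.573049
Convolve the two distributions (both contribute in 2-u steps):
  M: 0.5180×0.059049 = 0.030587
  M+2: 0.5180×0.367902 + 0.4820×0.059049 = 0.219035
  M+4: 0.5180×0.573049 + 0.4820×0.367902 = 0.474168
  M+6: 0.4820×0.573049 = 0.276210
Scale to base peak (0.474168) = 100: 6.45 : 46.19 : 100.00 : 58.25

6.45 : 46.19 : 100.00 : 58.25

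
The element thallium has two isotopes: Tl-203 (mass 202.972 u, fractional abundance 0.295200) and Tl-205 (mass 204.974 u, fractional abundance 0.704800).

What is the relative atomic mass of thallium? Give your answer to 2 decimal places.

Weight each isotope mass by its fractional abundance: 0.295200 × 202.972 + 0.704800 × 204.974
= 59.9173 + 144.4657 = 204.3830 u

204.38 u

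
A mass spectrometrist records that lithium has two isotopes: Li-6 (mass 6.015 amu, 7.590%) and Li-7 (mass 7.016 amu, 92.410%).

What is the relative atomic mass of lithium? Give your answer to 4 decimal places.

6.9400 amu

Average mass = Σ (abundance × isotope mass) = 0.07590 × 6.015 + 0.92410 × 7.016
= 0.45654 + 6.48349 = 6.94003 amu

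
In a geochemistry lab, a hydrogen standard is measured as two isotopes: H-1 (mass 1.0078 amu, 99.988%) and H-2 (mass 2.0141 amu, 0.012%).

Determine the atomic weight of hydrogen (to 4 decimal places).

Ar = Σ fᵢ·mᵢ = 0.99988 × 1.0078 + 0.00012 × 2.0141
= 1.00768 + 0.00024 = 1.00792 amu

1.0079 amu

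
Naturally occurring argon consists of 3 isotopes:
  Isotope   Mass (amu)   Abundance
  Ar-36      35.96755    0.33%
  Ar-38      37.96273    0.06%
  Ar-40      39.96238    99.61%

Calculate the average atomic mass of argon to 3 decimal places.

39.948 amu

The abundance-weighted mean is 0.0033 × 35.96755 + 0.0006 × 37.96273 + 0.9961 × 39.96238
= 0.118693 + 0.022778 + 39.806527 = 39.947998 amu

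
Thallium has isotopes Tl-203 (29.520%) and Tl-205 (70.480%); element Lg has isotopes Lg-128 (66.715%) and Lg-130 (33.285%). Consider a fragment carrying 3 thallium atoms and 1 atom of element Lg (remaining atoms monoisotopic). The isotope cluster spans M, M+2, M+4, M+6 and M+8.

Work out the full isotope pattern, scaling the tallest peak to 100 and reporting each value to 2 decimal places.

4.52 : 34.60 : 93.37 : 100.00 : 30.67

Thallium pattern (n=3): 0.02572463 : 0.18425524 : 0.43991564 : 0.35010449
Element Lg pattern (n=1): 0.66715 : 0.33285
Convolve the two distributions (both contribute in 2-u steps):
  M: 0.02572463×0.66715 = 0.017162
  M+2: 0.02572463×0.33285 + 0.18425524×0.66715 = 0.131488
  M+4: 0.18425524×0.33285 + 0.43991564×0.66715 = 0.354819
  M+6: 0.43991564×0.33285 + 0.35010449×0.66715 = 0.379998
  M+8: 0.35010449×0.33285 = 0.116532
Scale to base peak (0.379998) = 100: 4.52 : 34.60 : 93.37 : 100.00 : 30.67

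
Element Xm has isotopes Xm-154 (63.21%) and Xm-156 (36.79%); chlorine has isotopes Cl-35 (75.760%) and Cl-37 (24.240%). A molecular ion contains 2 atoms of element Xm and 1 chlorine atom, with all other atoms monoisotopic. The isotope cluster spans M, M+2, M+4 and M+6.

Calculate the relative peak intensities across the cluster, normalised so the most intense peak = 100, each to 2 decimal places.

67.38 : 100.00 : 47.92 : 7.30

Element Xm pattern (n=2): 0.39955041 : 0.46509918 : 0.13535041
Chlorine pattern (n=1): 0.7576 : 0.2424
Convolve the two distributions (both contribute in 2-u steps):
  M: 0.39955041×0.7576 = 0.302699
  M+2: 0.39955041×0.2424 + 0.46509918×0.7576 = 0.449210
  M+4: 0.46509918×0.2424 + 0.13535041×0.7576 = 0.215282
  M+6: 0.13535041×0.2424 = 0.032809
Scale to base peak (0.449210) = 100: 67.38 : 100.00 : 47.92 : 7.30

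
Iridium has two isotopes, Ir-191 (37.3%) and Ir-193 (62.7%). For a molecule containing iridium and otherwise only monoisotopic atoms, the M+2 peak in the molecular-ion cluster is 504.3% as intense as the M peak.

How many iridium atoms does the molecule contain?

3

For n independent Ir atoms, I(M+2)/I(M) = n · (abundance Ir-193) / (abundance Ir-191) = n · 0.627/0.373.
n = 5.043 × 0.373/0.627 = 3.00 ≈ 3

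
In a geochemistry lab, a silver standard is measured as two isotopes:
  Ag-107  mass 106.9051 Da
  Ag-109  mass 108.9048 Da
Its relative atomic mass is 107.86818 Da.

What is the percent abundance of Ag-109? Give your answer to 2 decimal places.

With x = fraction of Ag-107 (so Ag-109 is 1 − x):
106.9051·x + 108.9048·(1 − x) = 107.86818
(106.9051 − 108.9048)·x = 107.86818 − 108.9048
x = -1.03662 / -1.9997 = 0.51839 → 51.84% Ag-107, 48.16% Ag-109.

48.16%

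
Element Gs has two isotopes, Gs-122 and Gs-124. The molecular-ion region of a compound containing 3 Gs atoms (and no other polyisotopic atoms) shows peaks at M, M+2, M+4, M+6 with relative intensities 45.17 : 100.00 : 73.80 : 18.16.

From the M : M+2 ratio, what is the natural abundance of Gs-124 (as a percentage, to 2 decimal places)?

42.46%

If p is the fraction of Gs that is Gs-122, then I(M+2)/I(M) = [C(3,1)·p^2·(1−p)] / p^3 = 3·(1−p)/p = 100.00/45.17 = 2.2139
(1−p)/p = 2.2139/3 = 0.7380  ⇒  p = 1/(1 + 0.7380) = 0.5754
Gs-122: 57.54%, Gs-124: 42.46%.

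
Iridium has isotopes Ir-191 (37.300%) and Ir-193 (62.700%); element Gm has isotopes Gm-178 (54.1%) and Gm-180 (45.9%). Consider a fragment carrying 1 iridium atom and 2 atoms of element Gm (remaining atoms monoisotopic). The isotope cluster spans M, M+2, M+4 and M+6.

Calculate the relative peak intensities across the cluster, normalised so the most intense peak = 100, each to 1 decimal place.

Iridium pattern (n=1): 0.3730 : 0.6270
Element Gm pattern (n=2): 0.292681 : 0.496638 : 0.210681
Convolve the two distributions (both contribute in 2-u steps):
  M: 0.3730×0.292681 = 0.109170
  M+2: 0.3730×0.496638 + 0.6270×0.292681 = 0.368757
  M+4: 0.3730×0.210681 + 0.6270×0.496638 = 0.389976
  M+6: 0.6270×0.210681 = 0.132097
Scale to base peak (0.389976) = 100: 28.0 : 94.6 : 100.0 : 33.9

28.0 : 94.6 : 100.0 : 33.9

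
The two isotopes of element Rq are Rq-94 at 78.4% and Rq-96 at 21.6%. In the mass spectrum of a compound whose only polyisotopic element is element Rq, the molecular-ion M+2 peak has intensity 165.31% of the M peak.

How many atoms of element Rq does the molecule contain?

For n independent Rq atoms, I(M+2)/I(M) = n · (abundance Rq-96) / (abundance Rq-94) = n · 0.216/0.784.
n = 1.6531 × 0.784/0.216 = 6.00 ≈ 6

6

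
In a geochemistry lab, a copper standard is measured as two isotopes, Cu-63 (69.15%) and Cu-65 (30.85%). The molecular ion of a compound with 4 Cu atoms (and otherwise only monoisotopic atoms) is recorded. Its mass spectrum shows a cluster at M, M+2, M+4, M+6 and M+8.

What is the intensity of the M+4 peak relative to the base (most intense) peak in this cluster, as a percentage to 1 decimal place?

66.9%

Term probabilities: M 0.2286, M+2 0.4080, M+4 0.2731, M+6 0.0812, M+8 0.0091. Base peak = M+2.
P(M+2) = C(4,1) × 0.6915^3 × 0.3085^1 = 4 × 0.33065611 × 0.3085 = 0.408030 (base)
P(M+4) = C(4,2) × 0.6915^2 × 0.3085^2 = 6 × 0.47817225 × 0.09517225 = 0.273052
Relative intensity = 0.273052 / 0.408030 × 100 = 66.9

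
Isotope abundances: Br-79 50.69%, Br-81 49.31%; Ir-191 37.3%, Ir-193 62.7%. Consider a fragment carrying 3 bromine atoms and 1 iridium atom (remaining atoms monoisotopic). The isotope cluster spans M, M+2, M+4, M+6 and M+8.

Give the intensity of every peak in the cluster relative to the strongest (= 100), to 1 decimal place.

Bromine pattern (n=3): 0.13024674 : 0.3801026 : 0.36975457 : 0.11989609
Iridium pattern (n=1): 0.3730 : 0.6270
Convolve the two distributions (both contribute in 2-u steps):
  M: 0.13024674×0.3730 = 0.048582
  M+2: 0.13024674×0.6270 + 0.3801026×0.3730 = 0.223443
  M+4: 0.3801026×0.6270 + 0.36975457×0.3730 = 0.376243
  M+6: 0.36975457×0.6270 + 0.11989609×0.3730 = 0.276557
  M+8: 0.11989609×0.6270 = 0.075175
Scale to base peak (0.376243) = 100: 12.9 : 59.4 : 100.0 : 73.5 : 20.0

12.9 : 59.4 : 100.0 : 73.5 : 20.0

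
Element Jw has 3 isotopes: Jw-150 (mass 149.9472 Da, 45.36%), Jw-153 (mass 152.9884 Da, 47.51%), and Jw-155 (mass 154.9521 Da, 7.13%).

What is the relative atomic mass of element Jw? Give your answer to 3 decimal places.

151.749 Da

The abundance-weighted mean is 0.4536 × 149.9472 + 0.4751 × 152.9884 + 0.0713 × 154.9521
= 68.01605 + 72.68479 + 11.04808 = 151.74892 Da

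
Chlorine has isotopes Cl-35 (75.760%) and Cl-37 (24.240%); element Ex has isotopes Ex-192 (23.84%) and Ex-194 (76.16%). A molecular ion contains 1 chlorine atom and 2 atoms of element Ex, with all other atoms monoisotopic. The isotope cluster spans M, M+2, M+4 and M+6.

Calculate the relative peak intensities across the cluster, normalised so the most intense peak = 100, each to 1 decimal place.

Chlorine pattern (n=1): 0.7576 : 0.2424
Element Ex pattern (n=2): 0.05683456 : 0.36313088 : 0.58003456
Convolve the two distributions (both contribute in 2-u steps):
  M: 0.7576×0.05683456 = 0.043058
  M+2: 0.7576×0.36313088 + 0.2424×0.05683456 = 0.288885
  M+4: 0.7576×0.58003456 + 0.2424×0.36313088 = 0.527457
  M+6: 0.2424×0.58003456 = 0.140600
Scale to base peak (0.527457) = 100: 8.2 : 54.8 : 100.0 : 26.7

8.2 : 54.8 : 100.0 : 26.7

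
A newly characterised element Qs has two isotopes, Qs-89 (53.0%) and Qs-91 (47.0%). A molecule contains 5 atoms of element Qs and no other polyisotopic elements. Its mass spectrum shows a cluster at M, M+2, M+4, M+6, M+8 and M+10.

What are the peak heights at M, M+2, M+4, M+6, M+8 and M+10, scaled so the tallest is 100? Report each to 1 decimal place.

12.7 : 56.4 : 100.0 : 88.7 : 39.3 : 7.0

Each Qs atom is independently Qs-89 (p = 0.530) or Qs-91 (q = 0.470); the cluster is the binomial expansion (p + q)^5.
P(M) = 0.530^5 = 0.041820
P(M+2) = 5 × 0.530^4 × 0.470^1 = 0.185426
P(M+4) = 10 × 0.530^3 × 0.470^2 = 0.328869
P(M+6) = 10 × 0.530^2 × 0.470^3 = 0.291639
P(M+8) = 5 × 0.530^1 × 0.470^4 = 0.129312
P(M+10) = 0.470^5 = 0.022935
The M+4 peak is largest (0.328869); scaling to 100 gives 12.7 : 56.4 : 100.0 : 88.7 : 39.3 : 7.0.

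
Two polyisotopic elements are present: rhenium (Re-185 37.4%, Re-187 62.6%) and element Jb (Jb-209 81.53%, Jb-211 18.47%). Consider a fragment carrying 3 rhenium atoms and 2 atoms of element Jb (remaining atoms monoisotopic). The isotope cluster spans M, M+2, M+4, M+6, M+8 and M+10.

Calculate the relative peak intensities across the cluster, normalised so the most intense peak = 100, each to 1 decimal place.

9.3 : 51.0 : 100.0 : 81.6 : 23.8 : 2.2

Rhenium pattern (n=3): 0.05231362 : 0.26268713 : 0.43968487 : 0.24531438
Element Jb pattern (n=2): 0.66471409 : 0.30117182 : 0.03411409
Convolve the two distributions (both contribute in 2-u steps):
  M: 0.05231362×0.66471409 = 0.034774
  M+2: 0.05231362×0.30117182 + 0.26268713×0.66471409 = 0.190367
  M+4: 0.05231362×0.03411409 + 0.26268713×0.30117182 + 0.43968487×0.66471409 = 0.373163
  M+6: 0.26268713×0.03411409 + 0.43968487×0.30117182 + 0.24531438×0.66471409 = 0.304446
  M+8: 0.43968487×0.03411409 + 0.24531438×0.30117182 = 0.088881
  M+10: 0.24531438×0.03411409 = 0.008369
Scale to base peak (0.373163) = 100: 9.3 : 51.0 : 100.0 : 81.6 : 23.8 : 2.2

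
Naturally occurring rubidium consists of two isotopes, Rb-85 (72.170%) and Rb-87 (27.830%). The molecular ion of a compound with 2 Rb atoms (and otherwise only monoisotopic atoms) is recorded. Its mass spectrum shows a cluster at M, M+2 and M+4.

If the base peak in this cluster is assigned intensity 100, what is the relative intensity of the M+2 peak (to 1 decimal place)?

(0.72170 + 0.27830)^2 gives M 0.5209, M+2 0.4017, M+4 0.0775; the largest is M.
P(M) = C(2,0) × 0.72170^2 × 0.27830^0 = 1 × 0.52085089 × 1.0000 = 0.520851 (base)
P(M+2) = C(2,1) × 0.72170^1 × 0.27830^1 = 2 × 0.7217 × 0.2783 = 0.401698
Relative intensity = 0.401698 / 0.520851 × 100 = 77.1

77.1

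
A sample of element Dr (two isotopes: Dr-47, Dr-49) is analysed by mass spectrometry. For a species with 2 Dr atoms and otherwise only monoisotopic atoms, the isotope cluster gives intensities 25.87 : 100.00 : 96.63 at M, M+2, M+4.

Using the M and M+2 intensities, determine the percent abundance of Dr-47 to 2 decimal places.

If p is the fraction of Dr that is Dr-47, then I(M+2)/I(M) = [C(2,1)·p^1·(1−p)] / p^2 = 2·(1−p)/p = 100.00/25.87 = 3.8655
(1−p)/p = 3.8655/2 = 1.9327  ⇒  p = 1/(1 + 1.9327) = 0.3410
Dr-47: 34.10%, Dr-49: 65.90%.

34.10%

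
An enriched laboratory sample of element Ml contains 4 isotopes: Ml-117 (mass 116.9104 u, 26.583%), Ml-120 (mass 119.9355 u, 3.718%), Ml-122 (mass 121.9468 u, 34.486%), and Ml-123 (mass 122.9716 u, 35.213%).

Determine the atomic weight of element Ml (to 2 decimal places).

Average mass = Σ (abundance × isotope mass) = 0.26583 × 116.9104 + 0.03718 × 119.9355 + 0.34486 × 121.9468 + 0.35213 × 122.9716
= 31.07829 + 4.45920 + 42.05457 + 43.30199 = 120.89405 u

120.89 u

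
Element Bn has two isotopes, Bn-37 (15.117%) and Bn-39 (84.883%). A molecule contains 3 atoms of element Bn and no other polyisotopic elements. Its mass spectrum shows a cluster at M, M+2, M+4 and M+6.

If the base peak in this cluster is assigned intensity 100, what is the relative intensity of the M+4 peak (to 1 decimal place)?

53.4

Binomial terms of (0.15117 + 0.84883)^3: M 0.0035, M+2 0.0582, M+4 0.3268, M+6 0.6116 → M+6 is the base peak.
P(M+6) = C(3,3) × 0.15117^0 × 0.84883^3 = 1 × 1.0000 × 0.61159251 = 0.611593 (base)
P(M+4) = C(3,2) × 0.15117^1 × 0.84883^2 = 3 × 0.15117 × 0.72051237 = 0.326760
Relative intensity = 0.326760 / 0.611593 × 100 = 53.4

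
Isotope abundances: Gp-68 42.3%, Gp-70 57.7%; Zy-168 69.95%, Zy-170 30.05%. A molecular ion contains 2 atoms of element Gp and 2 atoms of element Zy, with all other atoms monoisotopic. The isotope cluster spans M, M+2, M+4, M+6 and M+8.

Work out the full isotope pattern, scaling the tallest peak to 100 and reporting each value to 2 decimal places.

Element Gp pattern (n=2): 0.178929 : 0.488142 : 0.332929
Element Zy pattern (n=2): 0.48930025 : 0.4203995 : 0.09030025
Convolve the two distributions (both contribute in 2-u steps):
  M: 0.178929×0.48930025 = 0.087550
  M+2: 0.178929×0.4203995 + 0.488142×0.48930025 = 0.314070
  M+4: 0.178929×0.09030025 + 0.488142×0.4203995 + 0.332929×0.48930025 = 0.384274
  M+6: 0.488142×0.09030025 + 0.332929×0.4203995 = 0.184043
  M+8: 0.332929×0.09030025 = 0.030064
Scale to base peak (0.384274) = 100: 22.78 : 81.73 : 100.00 : 47.89 : 7.82

22.78 : 81.73 : 100.00 : 47.89 : 7.82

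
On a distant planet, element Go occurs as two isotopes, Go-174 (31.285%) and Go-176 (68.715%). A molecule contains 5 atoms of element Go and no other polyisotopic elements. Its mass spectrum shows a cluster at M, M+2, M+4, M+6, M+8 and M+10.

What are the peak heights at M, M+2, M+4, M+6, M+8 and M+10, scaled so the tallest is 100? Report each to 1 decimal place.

0.9 : 9.4 : 41.5 : 91.1 : 100.0 : 43.9

The 5 Go atoms are independent, so intensities follow the terms of (0.31285 + 0.68715)^5.
P(M) = 0.31285^5 = 0.002997
P(M+2) = 5 × 0.31285^4 × 0.68715^1 = 0.032913
P(M+4) = 10 × 0.31285^3 × 0.68715^2 = 0.144581
P(M+6) = 10 × 0.31285^2 × 0.68715^3 = 0.317561
P(M+8) = 5 × 0.31285^1 × 0.68715^4 = 0.348749
P(M+10) = 0.68715^5 = 0.153200
The M+8 peak is largest (0.348749); scaling to 100 gives 0.9 : 9.4 : 41.5 : 91.1 : 100.0 : 43.9.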